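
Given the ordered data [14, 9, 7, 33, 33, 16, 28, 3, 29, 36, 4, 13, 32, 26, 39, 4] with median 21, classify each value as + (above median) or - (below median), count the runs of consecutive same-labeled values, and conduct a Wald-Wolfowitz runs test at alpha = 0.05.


Step 1: Compute median = 21; label A = above, B = below.
Labels in order: BBBAABABAABBAAAB  (n_A = 8, n_B = 8)
Step 2: Count runs R = 9.
Step 3: Under H0 (random ordering), E[R] = 2*n_A*n_B/(n_A+n_B) + 1 = 2*8*8/16 + 1 = 9.0000.
        Var[R] = 2*n_A*n_B*(2*n_A*n_B - n_A - n_B) / ((n_A+n_B)^2 * (n_A+n_B-1)) = 14336/3840 = 3.7333.
        SD[R] = 1.9322.
Step 4: R = E[R], so z = 0 with no continuity correction.
Step 5: Two-sided p-value via normal approximation = 2*(1 - Phi(|z|)) = 1.000000.
Step 6: alpha = 0.05. fail to reject H0.

R = 9, z = 0.0000, p = 1.000000, fail to reject H0.


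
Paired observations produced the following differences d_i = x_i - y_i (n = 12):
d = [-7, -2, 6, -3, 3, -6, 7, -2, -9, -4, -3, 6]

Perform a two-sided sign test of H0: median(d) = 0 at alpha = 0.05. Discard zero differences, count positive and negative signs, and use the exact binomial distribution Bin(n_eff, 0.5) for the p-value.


Step 1: Discard zero differences. Original n = 12; n_eff = number of nonzero differences = 12.
Nonzero differences (with sign): -7, -2, +6, -3, +3, -6, +7, -2, -9, -4, -3, +6
Step 2: Count signs: positive = 4, negative = 8.
Step 3: Under H0: P(positive) = 0.5, so the number of positives S ~ Bin(12, 0.5).
Step 4: Two-sided exact p-value = sum of Bin(12,0.5) probabilities at or below the observed probability = 0.387695.
Step 5: alpha = 0.05. fail to reject H0.

n_eff = 12, pos = 4, neg = 8, p = 0.387695, fail to reject H0.


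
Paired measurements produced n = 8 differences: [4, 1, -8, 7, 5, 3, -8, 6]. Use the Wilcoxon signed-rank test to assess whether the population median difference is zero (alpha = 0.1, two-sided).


Step 1: Drop any zero differences (none here) and take |d_i|.
|d| = [4, 1, 8, 7, 5, 3, 8, 6]
Step 2: Midrank |d_i| (ties get averaged ranks).
ranks: |4|->3, |1|->1, |8|->7.5, |7|->6, |5|->4, |3|->2, |8|->7.5, |6|->5
Step 3: Attach original signs; sum ranks with positive sign and with negative sign.
W+ = 3 + 1 + 6 + 4 + 2 + 5 = 21
W- = 7.5 + 7.5 = 15
(Check: W+ + W- = 36 should equal n(n+1)/2 = 36.)
Step 4: Test statistic W = min(W+, W-) = 15.
Step 5: Ties in |d|, so use the tie-corrected normal approximation.
        E[W] = n(n+1)/4 = 8*9/4 = 18.
        Tie groups: |d|=8 (t=2); sum(t^3 - t) = 6.
        Var[W] = n(n+1)(2n+1)/24 - sum(t^3-t)/48 = 1224/24 - 6/48 = 50.875.
        z = (W - E[W]) / sqrt(Var[W]) = (15 - 18) / 7.1327 = -0.4206.
        Two-sided p = 2*Phi(z) = 0.674047.
Step 6: alpha = 0.1. fail to reject H0.

W+ = 21, W- = 15, W = min = 15, p = 0.674047, fail to reject H0.


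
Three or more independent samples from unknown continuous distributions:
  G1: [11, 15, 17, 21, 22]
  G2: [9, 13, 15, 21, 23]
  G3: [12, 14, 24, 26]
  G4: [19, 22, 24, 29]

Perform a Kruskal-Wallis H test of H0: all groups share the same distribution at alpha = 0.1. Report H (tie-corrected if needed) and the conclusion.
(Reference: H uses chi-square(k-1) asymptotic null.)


Step 1: Combine all N = 18 observations and assign midranks.
sorted (value, group, rank): (9,G2,1), (11,G1,2), (12,G3,3), (13,G2,4), (14,G3,5), (15,G1,6.5), (15,G2,6.5), (17,G1,8), (19,G4,9), (21,G1,10.5), (21,G2,10.5), (22,G1,12.5), (22,G4,12.5), (23,G2,14), (24,G3,15.5), (24,G4,15.5), (26,G3,17), (29,G4,18)
Step 2: Sum ranks within each group.
R_1 = 39.5 (n_1 = 5)
R_2 = 36 (n_2 = 5)
R_3 = 40.5 (n_3 = 4)
R_4 = 55 (n_4 = 4)
Step 3: H = 12/(N(N+1)) * sum(R_i^2/n_i) - 3(N+1)
     = 12/(18*19) * (39.5^2/5 + 36^2/5 + 40.5^2/4 + 55^2/4) - 3*19
     = 0.035088 * 1737.56 - 57
     = 3.967105.
Step 4: Ties present; correction factor C = 1 - 24/(18^3 - 18) = 0.995872. Corrected H = 3.967105 / 0.995872 = 3.983549.
Step 5: Under H0, H ~ chi^2(3); p-value = 0.263246.
Step 6: alpha = 0.1. fail to reject H0.

H = 3.9835, df = 3, p = 0.263246, fail to reject H0.


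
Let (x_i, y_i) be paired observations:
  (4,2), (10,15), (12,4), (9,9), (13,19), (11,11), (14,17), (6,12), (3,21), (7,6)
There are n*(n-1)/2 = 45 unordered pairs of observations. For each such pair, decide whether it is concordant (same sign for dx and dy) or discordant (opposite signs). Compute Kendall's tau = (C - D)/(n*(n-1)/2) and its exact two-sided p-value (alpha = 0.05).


Step 1: Enumerate the 45 unordered pairs (i,j) with i<j and classify each by sign(x_j-x_i) * sign(y_j-y_i).
  (1,2):dx=+6,dy=+13->C; (1,3):dx=+8,dy=+2->C; (1,4):dx=+5,dy=+7->C; (1,5):dx=+9,dy=+17->C
  (1,6):dx=+7,dy=+9->C; (1,7):dx=+10,dy=+15->C; (1,8):dx=+2,dy=+10->C; (1,9):dx=-1,dy=+19->D
  (1,10):dx=+3,dy=+4->C; (2,3):dx=+2,dy=-11->D; (2,4):dx=-1,dy=-6->C; (2,5):dx=+3,dy=+4->C
  (2,6):dx=+1,dy=-4->D; (2,7):dx=+4,dy=+2->C; (2,8):dx=-4,dy=-3->C; (2,9):dx=-7,dy=+6->D
  (2,10):dx=-3,dy=-9->C; (3,4):dx=-3,dy=+5->D; (3,5):dx=+1,dy=+15->C; (3,6):dx=-1,dy=+7->D
  (3,7):dx=+2,dy=+13->C; (3,8):dx=-6,dy=+8->D; (3,9):dx=-9,dy=+17->D; (3,10):dx=-5,dy=+2->D
  (4,5):dx=+4,dy=+10->C; (4,6):dx=+2,dy=+2->C; (4,7):dx=+5,dy=+8->C; (4,8):dx=-3,dy=+3->D
  (4,9):dx=-6,dy=+12->D; (4,10):dx=-2,dy=-3->C; (5,6):dx=-2,dy=-8->C; (5,7):dx=+1,dy=-2->D
  (5,8):dx=-7,dy=-7->C; (5,9):dx=-10,dy=+2->D; (5,10):dx=-6,dy=-13->C; (6,7):dx=+3,dy=+6->C
  (6,8):dx=-5,dy=+1->D; (6,9):dx=-8,dy=+10->D; (6,10):dx=-4,dy=-5->C; (7,8):dx=-8,dy=-5->C
  (7,9):dx=-11,dy=+4->D; (7,10):dx=-7,dy=-11->C; (8,9):dx=-3,dy=+9->D; (8,10):dx=+1,dy=-6->D
  (9,10):dx=+4,dy=-15->D
Step 2: C = 26, D = 19, total pairs = 45.
Step 3: tau = (C - D)/(n(n-1)/2) = (26 - 19)/45 = 0.155556.
Step 4: Exact two-sided p-value (enumerate n! = 3628800 permutations of y under H0): p = 0.600654.
Step 5: alpha = 0.05. fail to reject H0.

tau_b = 0.1556 (C=26, D=19), p = 0.600654, fail to reject H0.


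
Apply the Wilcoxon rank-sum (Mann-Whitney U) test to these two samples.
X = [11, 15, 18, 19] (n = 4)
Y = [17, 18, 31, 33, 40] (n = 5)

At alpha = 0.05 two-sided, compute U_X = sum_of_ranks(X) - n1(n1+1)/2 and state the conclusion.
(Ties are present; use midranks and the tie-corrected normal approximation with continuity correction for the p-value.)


Step 1: Combine and sort all 9 observations; assign midranks.
sorted (value, group): (11,X), (15,X), (17,Y), (18,X), (18,Y), (19,X), (31,Y), (33,Y), (40,Y)
ranks: 11->1, 15->2, 17->3, 18->4.5, 18->4.5, 19->6, 31->7, 33->8, 40->9
Step 2: Rank sum for X: R1 = 1 + 2 + 4.5 + 6 = 13.5.
Step 3: U_X = R1 - n1(n1+1)/2 = 13.5 - 4*5/2 = 13.5 - 10 = 3.5.
       U_Y = n1*n2 - U_X = 20 - 3.5 = 16.5.
Step 4: Ties are present, so use the tie-corrected normal approximation (with continuity correction) for the p-value.
Step 5: p-value = 0.139983; compare to alpha = 0.05. fail to reject H0.

U_X = 3.5, p = 0.139983, fail to reject H0 at alpha = 0.05.


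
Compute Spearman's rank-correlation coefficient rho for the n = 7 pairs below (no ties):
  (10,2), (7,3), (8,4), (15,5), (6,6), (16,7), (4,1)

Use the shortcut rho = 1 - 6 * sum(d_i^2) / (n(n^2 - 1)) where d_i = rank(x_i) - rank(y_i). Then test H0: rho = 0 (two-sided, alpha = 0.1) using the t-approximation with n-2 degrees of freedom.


Step 1: Rank x and y separately (midranks; no ties here).
rank(x): 10->5, 7->3, 8->4, 15->6, 6->2, 16->7, 4->1
rank(y): 2->2, 3->3, 4->4, 5->5, 6->6, 7->7, 1->1
Step 2: d_i = R_x(i) - R_y(i); compute d_i^2.
  (5-2)^2=9, (3-3)^2=0, (4-4)^2=0, (6-5)^2=1, (2-6)^2=16, (7-7)^2=0, (1-1)^2=0
sum(d^2) = 26.
Step 3: rho = 1 - 6*26 / (7*(7^2 - 1)) = 1 - 156/336 = 0.535714.
Step 4: Under H0, t = rho * sqrt((n-2)/(1-rho^2)) = 1.4186 ~ t(5).
Step 5: Two-sided p-value from the t-distribution with 5 df = 0.215217.
Step 6: alpha = 0.1. fail to reject H0.

rho = 0.5357, p = 0.215217, fail to reject H0 at alpha = 0.1.


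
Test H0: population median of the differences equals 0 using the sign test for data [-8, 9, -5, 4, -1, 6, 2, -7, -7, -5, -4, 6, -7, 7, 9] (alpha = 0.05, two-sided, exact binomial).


Step 1: Discard zero differences. Original n = 15; n_eff = number of nonzero differences = 15.
Nonzero differences (with sign): -8, +9, -5, +4, -1, +6, +2, -7, -7, -5, -4, +6, -7, +7, +9
Step 2: Count signs: positive = 7, negative = 8.
Step 3: Under H0: P(positive) = 0.5, so the number of positives S ~ Bin(15, 0.5).
Step 4: Two-sided exact p-value = sum of Bin(15,0.5) probabilities at or below the observed probability = 1.000000.
Step 5: alpha = 0.05. fail to reject H0.

n_eff = 15, pos = 7, neg = 8, p = 1.000000, fail to reject H0.


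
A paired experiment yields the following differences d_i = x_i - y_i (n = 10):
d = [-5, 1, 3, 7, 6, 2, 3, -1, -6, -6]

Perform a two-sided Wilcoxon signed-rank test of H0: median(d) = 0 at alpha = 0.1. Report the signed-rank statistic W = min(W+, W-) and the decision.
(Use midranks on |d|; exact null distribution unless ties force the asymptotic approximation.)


Step 1: Drop any zero differences (none here) and take |d_i|.
|d| = [5, 1, 3, 7, 6, 2, 3, 1, 6, 6]
Step 2: Midrank |d_i| (ties get averaged ranks).
ranks: |5|->6, |1|->1.5, |3|->4.5, |7|->10, |6|->8, |2|->3, |3|->4.5, |1|->1.5, |6|->8, |6|->8
Step 3: Attach original signs; sum ranks with positive sign and with negative sign.
W+ = 1.5 + 4.5 + 10 + 8 + 3 + 4.5 = 31.5
W- = 6 + 1.5 + 8 + 8 = 23.5
(Check: W+ + W- = 55 should equal n(n+1)/2 = 55.)
Step 4: Test statistic W = min(W+, W-) = 23.5.
Step 5: Ties in |d|, so use the tie-corrected normal approximation.
        E[W] = n(n+1)/4 = 10*11/4 = 27.5.
        Tie groups: |d|=1 (t=2), |d|=3 (t=2), |d|=6 (t=3); sum(t^3 - t) = 36.
        Var[W] = n(n+1)(2n+1)/24 - sum(t^3-t)/48 = 2310/24 - 36/48 = 95.5.
        z = (W - E[W]) / sqrt(Var[W]) = (23.5 - 27.5) / 9.7724 = -0.4093.
        Two-sided p = 2*Phi(z) = 0.682308.
Step 6: alpha = 0.1. fail to reject H0.

W+ = 31.5, W- = 23.5, W = min = 23.5, p = 0.682308, fail to reject H0.


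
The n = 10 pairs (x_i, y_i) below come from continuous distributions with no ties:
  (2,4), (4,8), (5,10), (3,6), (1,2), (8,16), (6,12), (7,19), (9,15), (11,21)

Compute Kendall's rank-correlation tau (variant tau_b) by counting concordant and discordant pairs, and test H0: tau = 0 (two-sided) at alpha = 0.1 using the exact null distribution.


Step 1: Enumerate the 45 unordered pairs (i,j) with i<j and classify each by sign(x_j-x_i) * sign(y_j-y_i).
  (1,2):dx=+2,dy=+4->C; (1,3):dx=+3,dy=+6->C; (1,4):dx=+1,dy=+2->C; (1,5):dx=-1,dy=-2->C
  (1,6):dx=+6,dy=+12->C; (1,7):dx=+4,dy=+8->C; (1,8):dx=+5,dy=+15->C; (1,9):dx=+7,dy=+11->C
  (1,10):dx=+9,dy=+17->C; (2,3):dx=+1,dy=+2->C; (2,4):dx=-1,dy=-2->C; (2,5):dx=-3,dy=-6->C
  (2,6):dx=+4,dy=+8->C; (2,7):dx=+2,dy=+4->C; (2,8):dx=+3,dy=+11->C; (2,9):dx=+5,dy=+7->C
  (2,10):dx=+7,dy=+13->C; (3,4):dx=-2,dy=-4->C; (3,5):dx=-4,dy=-8->C; (3,6):dx=+3,dy=+6->C
  (3,7):dx=+1,dy=+2->C; (3,8):dx=+2,dy=+9->C; (3,9):dx=+4,dy=+5->C; (3,10):dx=+6,dy=+11->C
  (4,5):dx=-2,dy=-4->C; (4,6):dx=+5,dy=+10->C; (4,7):dx=+3,dy=+6->C; (4,8):dx=+4,dy=+13->C
  (4,9):dx=+6,dy=+9->C; (4,10):dx=+8,dy=+15->C; (5,6):dx=+7,dy=+14->C; (5,7):dx=+5,dy=+10->C
  (5,8):dx=+6,dy=+17->C; (5,9):dx=+8,dy=+13->C; (5,10):dx=+10,dy=+19->C; (6,7):dx=-2,dy=-4->C
  (6,8):dx=-1,dy=+3->D; (6,9):dx=+1,dy=-1->D; (6,10):dx=+3,dy=+5->C; (7,8):dx=+1,dy=+7->C
  (7,9):dx=+3,dy=+3->C; (7,10):dx=+5,dy=+9->C; (8,9):dx=+2,dy=-4->D; (8,10):dx=+4,dy=+2->C
  (9,10):dx=+2,dy=+6->C
Step 2: C = 42, D = 3, total pairs = 45.
Step 3: tau = (C - D)/(n(n-1)/2) = (42 - 3)/45 = 0.866667.
Step 4: Exact two-sided p-value (enumerate n! = 3628800 permutations of y under H0): p = 0.000115.
Step 5: alpha = 0.1. reject H0.

tau_b = 0.8667 (C=42, D=3), p = 0.000115, reject H0.


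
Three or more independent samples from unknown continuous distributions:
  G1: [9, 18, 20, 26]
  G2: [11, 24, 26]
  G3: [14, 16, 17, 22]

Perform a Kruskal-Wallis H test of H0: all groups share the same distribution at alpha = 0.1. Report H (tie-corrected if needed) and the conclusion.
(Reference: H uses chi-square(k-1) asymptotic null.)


Step 1: Combine all N = 11 observations and assign midranks.
sorted (value, group, rank): (9,G1,1), (11,G2,2), (14,G3,3), (16,G3,4), (17,G3,5), (18,G1,6), (20,G1,7), (22,G3,8), (24,G2,9), (26,G1,10.5), (26,G2,10.5)
Step 2: Sum ranks within each group.
R_1 = 24.5 (n_1 = 4)
R_2 = 21.5 (n_2 = 3)
R_3 = 20 (n_3 = 4)
Step 3: H = 12/(N(N+1)) * sum(R_i^2/n_i) - 3(N+1)
     = 12/(11*12) * (24.5^2/4 + 21.5^2/3 + 20^2/4) - 3*12
     = 0.090909 * 404.146 - 36
     = 0.740530.
Step 4: Ties present; correction factor C = 1 - 6/(11^3 - 11) = 0.995455. Corrected H = 0.740530 / 0.995455 = 0.743912.
Step 5: Under H0, H ~ chi^2(2); p-value = 0.689385.
Step 6: alpha = 0.1. fail to reject H0.

H = 0.7439, df = 2, p = 0.689385, fail to reject H0.


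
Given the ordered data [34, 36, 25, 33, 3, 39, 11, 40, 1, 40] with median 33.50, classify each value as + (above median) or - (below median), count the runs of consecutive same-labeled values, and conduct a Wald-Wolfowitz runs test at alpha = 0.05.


Step 1: Compute median = 33.50; label A = above, B = below.
Labels in order: AABBBABABA  (n_A = 5, n_B = 5)
Step 2: Count runs R = 7.
Step 3: Under H0 (random ordering), E[R] = 2*n_A*n_B/(n_A+n_B) + 1 = 2*5*5/10 + 1 = 6.0000.
        Var[R] = 2*n_A*n_B*(2*n_A*n_B - n_A - n_B) / ((n_A+n_B)^2 * (n_A+n_B-1)) = 2000/900 = 2.2222.
        SD[R] = 1.4907.
Step 4: Continuity-corrected z = (R - 0.5 - E[R]) / SD[R] = (7 - 0.5 - 6.0000) / 1.4907 = 0.3354.
Step 5: Two-sided p-value via normal approximation = 2*(1 - Phi(|z|)) = 0.737316.
Step 6: alpha = 0.05. fail to reject H0.

R = 7, z = 0.3354, p = 0.737316, fail to reject H0.


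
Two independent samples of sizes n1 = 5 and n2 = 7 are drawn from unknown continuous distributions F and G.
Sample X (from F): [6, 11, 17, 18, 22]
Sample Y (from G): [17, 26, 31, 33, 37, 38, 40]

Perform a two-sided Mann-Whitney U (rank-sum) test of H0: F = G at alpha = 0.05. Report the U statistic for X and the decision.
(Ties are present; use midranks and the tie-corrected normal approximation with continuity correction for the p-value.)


Step 1: Combine and sort all 12 observations; assign midranks.
sorted (value, group): (6,X), (11,X), (17,X), (17,Y), (18,X), (22,X), (26,Y), (31,Y), (33,Y), (37,Y), (38,Y), (40,Y)
ranks: 6->1, 11->2, 17->3.5, 17->3.5, 18->5, 22->6, 26->7, 31->8, 33->9, 37->10, 38->11, 40->12
Step 2: Rank sum for X: R1 = 1 + 2 + 3.5 + 5 + 6 = 17.5.
Step 3: U_X = R1 - n1(n1+1)/2 = 17.5 - 5*6/2 = 17.5 - 15 = 2.5.
       U_Y = n1*n2 - U_X = 35 - 2.5 = 32.5.
Step 4: Ties are present, so use the tie-corrected normal approximation (with continuity correction) for the p-value.
Step 5: p-value = 0.018328; compare to alpha = 0.05. reject H0.

U_X = 2.5, p = 0.018328, reject H0 at alpha = 0.05.


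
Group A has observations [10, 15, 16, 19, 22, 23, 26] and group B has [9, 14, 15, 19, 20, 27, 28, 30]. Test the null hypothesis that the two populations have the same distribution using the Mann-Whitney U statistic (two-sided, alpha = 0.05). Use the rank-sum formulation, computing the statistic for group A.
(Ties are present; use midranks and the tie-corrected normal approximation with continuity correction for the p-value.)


Step 1: Combine and sort all 15 observations; assign midranks.
sorted (value, group): (9,Y), (10,X), (14,Y), (15,X), (15,Y), (16,X), (19,X), (19,Y), (20,Y), (22,X), (23,X), (26,X), (27,Y), (28,Y), (30,Y)
ranks: 9->1, 10->2, 14->3, 15->4.5, 15->4.5, 16->6, 19->7.5, 19->7.5, 20->9, 22->10, 23->11, 26->12, 27->13, 28->14, 30->15
Step 2: Rank sum for X: R1 = 2 + 4.5 + 6 + 7.5 + 10 + 11 + 12 = 53.
Step 3: U_X = R1 - n1(n1+1)/2 = 53 - 7*8/2 = 53 - 28 = 25.
       U_Y = n1*n2 - U_X = 56 - 25 = 31.
Step 4: Ties are present, so use the tie-corrected normal approximation (with continuity correction) for the p-value.
Step 5: p-value = 0.771941; compare to alpha = 0.05. fail to reject H0.

U_X = 25, p = 0.771941, fail to reject H0 at alpha = 0.05.


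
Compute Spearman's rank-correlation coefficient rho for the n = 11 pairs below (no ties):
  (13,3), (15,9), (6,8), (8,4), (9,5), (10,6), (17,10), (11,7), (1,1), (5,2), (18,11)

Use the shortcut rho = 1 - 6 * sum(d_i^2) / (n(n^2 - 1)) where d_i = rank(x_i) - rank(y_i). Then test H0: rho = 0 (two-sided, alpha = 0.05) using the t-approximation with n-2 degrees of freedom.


Step 1: Rank x and y separately (midranks; no ties here).
rank(x): 13->8, 15->9, 6->3, 8->4, 9->5, 10->6, 17->10, 11->7, 1->1, 5->2, 18->11
rank(y): 3->3, 9->9, 8->8, 4->4, 5->5, 6->6, 10->10, 7->7, 1->1, 2->2, 11->11
Step 2: d_i = R_x(i) - R_y(i); compute d_i^2.
  (8-3)^2=25, (9-9)^2=0, (3-8)^2=25, (4-4)^2=0, (5-5)^2=0, (6-6)^2=0, (10-10)^2=0, (7-7)^2=0, (1-1)^2=0, (2-2)^2=0, (11-11)^2=0
sum(d^2) = 50.
Step 3: rho = 1 - 6*50 / (11*(11^2 - 1)) = 1 - 300/1320 = 0.772727.
Step 4: Under H0, t = rho * sqrt((n-2)/(1-rho^2)) = 3.6522 ~ t(9).
Step 5: Two-sided p-value from the t-distribution with 9 df = 0.005299.
Step 6: alpha = 0.05. reject H0.

rho = 0.7727, p = 0.005299, reject H0 at alpha = 0.05.


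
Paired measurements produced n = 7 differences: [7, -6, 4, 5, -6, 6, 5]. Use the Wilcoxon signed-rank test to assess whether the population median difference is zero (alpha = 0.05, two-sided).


Step 1: Drop any zero differences (none here) and take |d_i|.
|d| = [7, 6, 4, 5, 6, 6, 5]
Step 2: Midrank |d_i| (ties get averaged ranks).
ranks: |7|->7, |6|->5, |4|->1, |5|->2.5, |6|->5, |6|->5, |5|->2.5
Step 3: Attach original signs; sum ranks with positive sign and with negative sign.
W+ = 7 + 1 + 2.5 + 5 + 2.5 = 18
W- = 5 + 5 = 10
(Check: W+ + W- = 28 should equal n(n+1)/2 = 28.)
Step 4: Test statistic W = min(W+, W-) = 10.
Step 5: Ties in |d|, so use the tie-corrected normal approximation.
        E[W] = n(n+1)/4 = 7*8/4 = 14.
        Tie groups: |d|=5 (t=2), |d|=6 (t=3); sum(t^3 - t) = 30.
        Var[W] = n(n+1)(2n+1)/24 - sum(t^3-t)/48 = 840/24 - 30/48 = 34.375.
        z = (W - E[W]) / sqrt(Var[W]) = (10 - 14) / 5.8630 = -0.6822.
        Two-sided p = 2*Phi(z) = 0.495086.
Step 6: alpha = 0.05. fail to reject H0.

W+ = 18, W- = 10, W = min = 10, p = 0.495086, fail to reject H0.


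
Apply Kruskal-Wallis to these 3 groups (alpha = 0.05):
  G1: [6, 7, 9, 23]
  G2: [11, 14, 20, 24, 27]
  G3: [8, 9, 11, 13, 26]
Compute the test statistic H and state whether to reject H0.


Step 1: Combine all N = 14 observations and assign midranks.
sorted (value, group, rank): (6,G1,1), (7,G1,2), (8,G3,3), (9,G1,4.5), (9,G3,4.5), (11,G2,6.5), (11,G3,6.5), (13,G3,8), (14,G2,9), (20,G2,10), (23,G1,11), (24,G2,12), (26,G3,13), (27,G2,14)
Step 2: Sum ranks within each group.
R_1 = 18.5 (n_1 = 4)
R_2 = 51.5 (n_2 = 5)
R_3 = 35 (n_3 = 5)
Step 3: H = 12/(N(N+1)) * sum(R_i^2/n_i) - 3(N+1)
     = 12/(14*15) * (18.5^2/4 + 51.5^2/5 + 35^2/5) - 3*15
     = 0.057143 * 861.013 - 45
     = 4.200714.
Step 4: Ties present; correction factor C = 1 - 12/(14^3 - 14) = 0.995604. Corrected H = 4.200714 / 0.995604 = 4.219260.
Step 5: Under H0, H ~ chi^2(2); p-value = 0.121283.
Step 6: alpha = 0.05. fail to reject H0.

H = 4.2193, df = 2, p = 0.121283, fail to reject H0.


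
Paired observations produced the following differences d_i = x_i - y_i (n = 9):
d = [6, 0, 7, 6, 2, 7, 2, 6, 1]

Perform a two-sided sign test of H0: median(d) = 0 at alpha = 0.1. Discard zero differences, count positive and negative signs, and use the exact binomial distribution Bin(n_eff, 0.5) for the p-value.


Step 1: Discard zero differences. Original n = 9; n_eff = number of nonzero differences = 8.
Nonzero differences (with sign): +6, +7, +6, +2, +7, +2, +6, +1
Step 2: Count signs: positive = 8, negative = 0.
Step 3: Under H0: P(positive) = 0.5, so the number of positives S ~ Bin(8, 0.5).
Step 4: Two-sided exact p-value = sum of Bin(8,0.5) probabilities at or below the observed probability = 0.007812.
Step 5: alpha = 0.1. reject H0.

n_eff = 8, pos = 8, neg = 0, p = 0.007812, reject H0.


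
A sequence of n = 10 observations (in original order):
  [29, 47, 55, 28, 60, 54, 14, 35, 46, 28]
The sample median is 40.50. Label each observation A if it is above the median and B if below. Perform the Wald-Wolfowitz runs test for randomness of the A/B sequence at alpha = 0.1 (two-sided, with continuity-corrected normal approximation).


Step 1: Compute median = 40.50; label A = above, B = below.
Labels in order: BAABAABBAB  (n_A = 5, n_B = 5)
Step 2: Count runs R = 7.
Step 3: Under H0 (random ordering), E[R] = 2*n_A*n_B/(n_A+n_B) + 1 = 2*5*5/10 + 1 = 6.0000.
        Var[R] = 2*n_A*n_B*(2*n_A*n_B - n_A - n_B) / ((n_A+n_B)^2 * (n_A+n_B-1)) = 2000/900 = 2.2222.
        SD[R] = 1.4907.
Step 4: Continuity-corrected z = (R - 0.5 - E[R]) / SD[R] = (7 - 0.5 - 6.0000) / 1.4907 = 0.3354.
Step 5: Two-sided p-value via normal approximation = 2*(1 - Phi(|z|)) = 0.737316.
Step 6: alpha = 0.1. fail to reject H0.

R = 7, z = 0.3354, p = 0.737316, fail to reject H0.


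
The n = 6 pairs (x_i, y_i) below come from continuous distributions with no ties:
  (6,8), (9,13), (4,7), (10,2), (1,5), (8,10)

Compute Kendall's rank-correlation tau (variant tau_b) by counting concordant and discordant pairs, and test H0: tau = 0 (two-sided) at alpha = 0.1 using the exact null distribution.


Step 1: Enumerate the 15 unordered pairs (i,j) with i<j and classify each by sign(x_j-x_i) * sign(y_j-y_i).
  (1,2):dx=+3,dy=+5->C; (1,3):dx=-2,dy=-1->C; (1,4):dx=+4,dy=-6->D; (1,5):dx=-5,dy=-3->C
  (1,6):dx=+2,dy=+2->C; (2,3):dx=-5,dy=-6->C; (2,4):dx=+1,dy=-11->D; (2,5):dx=-8,dy=-8->C
  (2,6):dx=-1,dy=-3->C; (3,4):dx=+6,dy=-5->D; (3,5):dx=-3,dy=-2->C; (3,6):dx=+4,dy=+3->C
  (4,5):dx=-9,dy=+3->D; (4,6):dx=-2,dy=+8->D; (5,6):dx=+7,dy=+5->C
Step 2: C = 10, D = 5, total pairs = 15.
Step 3: tau = (C - D)/(n(n-1)/2) = (10 - 5)/15 = 0.333333.
Step 4: Exact two-sided p-value (enumerate n! = 720 permutations of y under H0): p = 0.469444.
Step 5: alpha = 0.1. fail to reject H0.

tau_b = 0.3333 (C=10, D=5), p = 0.469444, fail to reject H0.


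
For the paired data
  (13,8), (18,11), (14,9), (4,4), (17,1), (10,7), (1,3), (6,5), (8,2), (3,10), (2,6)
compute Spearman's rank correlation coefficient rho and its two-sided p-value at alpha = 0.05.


Step 1: Rank x and y separately (midranks; no ties here).
rank(x): 13->8, 18->11, 14->9, 4->4, 17->10, 10->7, 1->1, 6->5, 8->6, 3->3, 2->2
rank(y): 8->8, 11->11, 9->9, 4->4, 1->1, 7->7, 3->3, 5->5, 2->2, 10->10, 6->6
Step 2: d_i = R_x(i) - R_y(i); compute d_i^2.
  (8-8)^2=0, (11-11)^2=0, (9-9)^2=0, (4-4)^2=0, (10-1)^2=81, (7-7)^2=0, (1-3)^2=4, (5-5)^2=0, (6-2)^2=16, (3-10)^2=49, (2-6)^2=16
sum(d^2) = 166.
Step 3: rho = 1 - 6*166 / (11*(11^2 - 1)) = 1 - 996/1320 = 0.245455.
Step 4: Under H0, t = rho * sqrt((n-2)/(1-rho^2)) = 0.7596 ~ t(9).
Step 5: Two-sided p-value from the t-distribution with 9 df = 0.466922.
Step 6: alpha = 0.05. fail to reject H0.

rho = 0.2455, p = 0.466922, fail to reject H0 at alpha = 0.05.


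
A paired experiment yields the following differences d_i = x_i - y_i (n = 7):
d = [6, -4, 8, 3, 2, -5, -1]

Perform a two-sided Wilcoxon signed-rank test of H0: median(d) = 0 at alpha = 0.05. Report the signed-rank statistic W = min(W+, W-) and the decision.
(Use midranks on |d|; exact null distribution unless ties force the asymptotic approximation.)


Step 1: Drop any zero differences (none here) and take |d_i|.
|d| = [6, 4, 8, 3, 2, 5, 1]
Step 2: Midrank |d_i| (ties get averaged ranks).
ranks: |6|->6, |4|->4, |8|->7, |3|->3, |2|->2, |5|->5, |1|->1
Step 3: Attach original signs; sum ranks with positive sign and with negative sign.
W+ = 6 + 7 + 3 + 2 = 18
W- = 4 + 5 + 1 = 10
(Check: W+ + W- = 28 should equal n(n+1)/2 = 28.)
Step 4: Test statistic W = min(W+, W-) = 10.
Step 5: No ties, so the exact null distribution over the 2^7 = 128 sign assignments gives the two-sided p-value = 0.578125.
Step 6: alpha = 0.05. fail to reject H0.

W+ = 18, W- = 10, W = min = 10, p = 0.578125, fail to reject H0.


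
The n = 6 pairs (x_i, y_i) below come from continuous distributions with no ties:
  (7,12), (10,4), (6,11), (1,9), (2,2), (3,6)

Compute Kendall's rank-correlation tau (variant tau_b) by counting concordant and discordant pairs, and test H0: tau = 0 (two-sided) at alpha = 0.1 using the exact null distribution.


Step 1: Enumerate the 15 unordered pairs (i,j) with i<j and classify each by sign(x_j-x_i) * sign(y_j-y_i).
  (1,2):dx=+3,dy=-8->D; (1,3):dx=-1,dy=-1->C; (1,4):dx=-6,dy=-3->C; (1,5):dx=-5,dy=-10->C
  (1,6):dx=-4,dy=-6->C; (2,3):dx=-4,dy=+7->D; (2,4):dx=-9,dy=+5->D; (2,5):dx=-8,dy=-2->C
  (2,6):dx=-7,dy=+2->D; (3,4):dx=-5,dy=-2->C; (3,5):dx=-4,dy=-9->C; (3,6):dx=-3,dy=-5->C
  (4,5):dx=+1,dy=-7->D; (4,6):dx=+2,dy=-3->D; (5,6):dx=+1,dy=+4->C
Step 2: C = 9, D = 6, total pairs = 15.
Step 3: tau = (C - D)/(n(n-1)/2) = (9 - 6)/15 = 0.200000.
Step 4: Exact two-sided p-value (enumerate n! = 720 permutations of y under H0): p = 0.719444.
Step 5: alpha = 0.1. fail to reject H0.

tau_b = 0.2000 (C=9, D=6), p = 0.719444, fail to reject H0.


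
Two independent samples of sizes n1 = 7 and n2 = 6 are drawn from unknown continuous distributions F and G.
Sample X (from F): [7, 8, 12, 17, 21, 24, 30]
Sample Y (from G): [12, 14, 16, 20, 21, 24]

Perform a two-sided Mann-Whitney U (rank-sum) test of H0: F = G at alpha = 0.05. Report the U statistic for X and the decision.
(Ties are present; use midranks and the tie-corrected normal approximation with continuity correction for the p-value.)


Step 1: Combine and sort all 13 observations; assign midranks.
sorted (value, group): (7,X), (8,X), (12,X), (12,Y), (14,Y), (16,Y), (17,X), (20,Y), (21,X), (21,Y), (24,X), (24,Y), (30,X)
ranks: 7->1, 8->2, 12->3.5, 12->3.5, 14->5, 16->6, 17->7, 20->8, 21->9.5, 21->9.5, 24->11.5, 24->11.5, 30->13
Step 2: Rank sum for X: R1 = 1 + 2 + 3.5 + 7 + 9.5 + 11.5 + 13 = 47.5.
Step 3: U_X = R1 - n1(n1+1)/2 = 47.5 - 7*8/2 = 47.5 - 28 = 19.5.
       U_Y = n1*n2 - U_X = 42 - 19.5 = 22.5.
Step 4: Ties are present, so use the tie-corrected normal approximation (with continuity correction) for the p-value.
Step 5: p-value = 0.885935; compare to alpha = 0.05. fail to reject H0.

U_X = 19.5, p = 0.885935, fail to reject H0 at alpha = 0.05.


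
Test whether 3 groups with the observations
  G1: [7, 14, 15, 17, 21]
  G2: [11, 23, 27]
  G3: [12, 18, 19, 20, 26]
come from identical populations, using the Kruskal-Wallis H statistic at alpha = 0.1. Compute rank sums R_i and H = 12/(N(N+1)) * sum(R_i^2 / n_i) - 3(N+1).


Step 1: Combine all N = 13 observations and assign midranks.
sorted (value, group, rank): (7,G1,1), (11,G2,2), (12,G3,3), (14,G1,4), (15,G1,5), (17,G1,6), (18,G3,7), (19,G3,8), (20,G3,9), (21,G1,10), (23,G2,11), (26,G3,12), (27,G2,13)
Step 2: Sum ranks within each group.
R_1 = 26 (n_1 = 5)
R_2 = 26 (n_2 = 3)
R_3 = 39 (n_3 = 5)
Step 3: H = 12/(N(N+1)) * sum(R_i^2/n_i) - 3(N+1)
     = 12/(13*14) * (26^2/5 + 26^2/3 + 39^2/5) - 3*14
     = 0.065934 * 664.733 - 42
     = 1.828571.
Step 4: No ties, so H is used without correction.
Step 5: Under H0, H ~ chi^2(2); p-value = 0.400803.
Step 6: alpha = 0.1. fail to reject H0.

H = 1.8286, df = 2, p = 0.400803, fail to reject H0.


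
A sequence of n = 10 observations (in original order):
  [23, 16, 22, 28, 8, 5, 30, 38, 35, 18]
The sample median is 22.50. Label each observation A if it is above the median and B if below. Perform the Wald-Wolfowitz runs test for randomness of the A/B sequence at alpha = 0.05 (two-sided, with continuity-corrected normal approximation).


Step 1: Compute median = 22.50; label A = above, B = below.
Labels in order: ABBABBAAAB  (n_A = 5, n_B = 5)
Step 2: Count runs R = 6.
Step 3: Under H0 (random ordering), E[R] = 2*n_A*n_B/(n_A+n_B) + 1 = 2*5*5/10 + 1 = 6.0000.
        Var[R] = 2*n_A*n_B*(2*n_A*n_B - n_A - n_B) / ((n_A+n_B)^2 * (n_A+n_B-1)) = 2000/900 = 2.2222.
        SD[R] = 1.4907.
Step 4: R = E[R], so z = 0 with no continuity correction.
Step 5: Two-sided p-value via normal approximation = 2*(1 - Phi(|z|)) = 1.000000.
Step 6: alpha = 0.05. fail to reject H0.

R = 6, z = 0.0000, p = 1.000000, fail to reject H0.


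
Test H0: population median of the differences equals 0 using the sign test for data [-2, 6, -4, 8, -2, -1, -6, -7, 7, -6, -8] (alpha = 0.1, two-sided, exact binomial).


Step 1: Discard zero differences. Original n = 11; n_eff = number of nonzero differences = 11.
Nonzero differences (with sign): -2, +6, -4, +8, -2, -1, -6, -7, +7, -6, -8
Step 2: Count signs: positive = 3, negative = 8.
Step 3: Under H0: P(positive) = 0.5, so the number of positives S ~ Bin(11, 0.5).
Step 4: Two-sided exact p-value = sum of Bin(11,0.5) probabilities at or below the observed probability = 0.226562.
Step 5: alpha = 0.1. fail to reject H0.

n_eff = 11, pos = 3, neg = 8, p = 0.226562, fail to reject H0.


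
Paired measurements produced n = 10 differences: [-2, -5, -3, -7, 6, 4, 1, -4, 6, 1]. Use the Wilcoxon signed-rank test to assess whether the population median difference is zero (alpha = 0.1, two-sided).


Step 1: Drop any zero differences (none here) and take |d_i|.
|d| = [2, 5, 3, 7, 6, 4, 1, 4, 6, 1]
Step 2: Midrank |d_i| (ties get averaged ranks).
ranks: |2|->3, |5|->7, |3|->4, |7|->10, |6|->8.5, |4|->5.5, |1|->1.5, |4|->5.5, |6|->8.5, |1|->1.5
Step 3: Attach original signs; sum ranks with positive sign and with negative sign.
W+ = 8.5 + 5.5 + 1.5 + 8.5 + 1.5 = 25.5
W- = 3 + 7 + 4 + 10 + 5.5 = 29.5
(Check: W+ + W- = 55 should equal n(n+1)/2 = 55.)
Step 4: Test statistic W = min(W+, W-) = 25.5.
Step 5: Ties in |d|, so use the tie-corrected normal approximation.
        E[W] = n(n+1)/4 = 10*11/4 = 27.5.
        Tie groups: |d|=1 (t=2), |d|=4 (t=2), |d|=6 (t=2); sum(t^3 - t) = 18.
        Var[W] = n(n+1)(2n+1)/24 - sum(t^3-t)/48 = 2310/24 - 18/48 = 95.875.
        z = (W - E[W]) / sqrt(Var[W]) = (25.5 - 27.5) / 9.7916 = -0.2043.
        Two-sided p = 2*Phi(z) = 0.838153.
Step 6: alpha = 0.1. fail to reject H0.

W+ = 25.5, W- = 29.5, W = min = 25.5, p = 0.838153, fail to reject H0.


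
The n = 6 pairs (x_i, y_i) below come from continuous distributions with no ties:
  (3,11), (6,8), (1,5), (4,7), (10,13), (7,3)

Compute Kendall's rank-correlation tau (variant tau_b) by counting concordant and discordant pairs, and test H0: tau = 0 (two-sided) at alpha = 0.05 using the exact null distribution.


Step 1: Enumerate the 15 unordered pairs (i,j) with i<j and classify each by sign(x_j-x_i) * sign(y_j-y_i).
  (1,2):dx=+3,dy=-3->D; (1,3):dx=-2,dy=-6->C; (1,4):dx=+1,dy=-4->D; (1,5):dx=+7,dy=+2->C
  (1,6):dx=+4,dy=-8->D; (2,3):dx=-5,dy=-3->C; (2,4):dx=-2,dy=-1->C; (2,5):dx=+4,dy=+5->C
  (2,6):dx=+1,dy=-5->D; (3,4):dx=+3,dy=+2->C; (3,5):dx=+9,dy=+8->C; (3,6):dx=+6,dy=-2->D
  (4,5):dx=+6,dy=+6->C; (4,6):dx=+3,dy=-4->D; (5,6):dx=-3,dy=-10->C
Step 2: C = 9, D = 6, total pairs = 15.
Step 3: tau = (C - D)/(n(n-1)/2) = (9 - 6)/15 = 0.200000.
Step 4: Exact two-sided p-value (enumerate n! = 720 permutations of y under H0): p = 0.719444.
Step 5: alpha = 0.05. fail to reject H0.

tau_b = 0.2000 (C=9, D=6), p = 0.719444, fail to reject H0.


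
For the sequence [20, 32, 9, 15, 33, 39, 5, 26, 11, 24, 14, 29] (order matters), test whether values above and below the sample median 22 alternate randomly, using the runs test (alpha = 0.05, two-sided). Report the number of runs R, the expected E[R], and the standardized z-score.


Step 1: Compute median = 22; label A = above, B = below.
Labels in order: BABBAABABABA  (n_A = 6, n_B = 6)
Step 2: Count runs R = 10.
Step 3: Under H0 (random ordering), E[R] = 2*n_A*n_B/(n_A+n_B) + 1 = 2*6*6/12 + 1 = 7.0000.
        Var[R] = 2*n_A*n_B*(2*n_A*n_B - n_A - n_B) / ((n_A+n_B)^2 * (n_A+n_B-1)) = 4320/1584 = 2.7273.
        SD[R] = 1.6514.
Step 4: Continuity-corrected z = (R - 0.5 - E[R]) / SD[R] = (10 - 0.5 - 7.0000) / 1.6514 = 1.5138.
Step 5: Two-sided p-value via normal approximation = 2*(1 - Phi(|z|)) = 0.130070.
Step 6: alpha = 0.05. fail to reject H0.

R = 10, z = 1.5138, p = 0.130070, fail to reject H0.


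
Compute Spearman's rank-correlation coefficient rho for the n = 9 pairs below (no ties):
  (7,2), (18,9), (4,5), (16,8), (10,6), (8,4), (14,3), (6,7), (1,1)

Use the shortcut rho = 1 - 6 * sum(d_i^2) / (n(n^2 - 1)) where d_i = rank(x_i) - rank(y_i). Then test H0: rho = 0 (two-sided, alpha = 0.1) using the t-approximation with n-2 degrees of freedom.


Step 1: Rank x and y separately (midranks; no ties here).
rank(x): 7->4, 18->9, 4->2, 16->8, 10->6, 8->5, 14->7, 6->3, 1->1
rank(y): 2->2, 9->9, 5->5, 8->8, 6->6, 4->4, 3->3, 7->7, 1->1
Step 2: d_i = R_x(i) - R_y(i); compute d_i^2.
  (4-2)^2=4, (9-9)^2=0, (2-5)^2=9, (8-8)^2=0, (6-6)^2=0, (5-4)^2=1, (7-3)^2=16, (3-7)^2=16, (1-1)^2=0
sum(d^2) = 46.
Step 3: rho = 1 - 6*46 / (9*(9^2 - 1)) = 1 - 276/720 = 0.616667.
Step 4: Under H0, t = rho * sqrt((n-2)/(1-rho^2)) = 2.0725 ~ t(7).
Step 5: Two-sided p-value from the t-distribution with 7 df = 0.076929.
Step 6: alpha = 0.1. reject H0.

rho = 0.6167, p = 0.076929, reject H0 at alpha = 0.1.


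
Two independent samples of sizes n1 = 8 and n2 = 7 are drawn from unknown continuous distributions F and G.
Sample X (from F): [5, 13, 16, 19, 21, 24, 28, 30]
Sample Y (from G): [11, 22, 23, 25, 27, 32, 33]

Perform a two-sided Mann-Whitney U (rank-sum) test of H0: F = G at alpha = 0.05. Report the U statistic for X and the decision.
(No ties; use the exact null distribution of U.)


Step 1: Combine and sort all 15 observations; assign midranks.
sorted (value, group): (5,X), (11,Y), (13,X), (16,X), (19,X), (21,X), (22,Y), (23,Y), (24,X), (25,Y), (27,Y), (28,X), (30,X), (32,Y), (33,Y)
ranks: 5->1, 11->2, 13->3, 16->4, 19->5, 21->6, 22->7, 23->8, 24->9, 25->10, 27->11, 28->12, 30->13, 32->14, 33->15
Step 2: Rank sum for X: R1 = 1 + 3 + 4 + 5 + 6 + 9 + 12 + 13 = 53.
Step 3: U_X = R1 - n1(n1+1)/2 = 53 - 8*9/2 = 53 - 36 = 17.
       U_Y = n1*n2 - U_X = 56 - 17 = 39.
Step 4: No ties, so the exact null distribution of U (based on enumerating the C(15,8) = 6435 equally likely rank assignments) gives the two-sided p-value.
Step 5: p-value = 0.231857; compare to alpha = 0.05. fail to reject H0.

U_X = 17, p = 0.231857, fail to reject H0 at alpha = 0.05.


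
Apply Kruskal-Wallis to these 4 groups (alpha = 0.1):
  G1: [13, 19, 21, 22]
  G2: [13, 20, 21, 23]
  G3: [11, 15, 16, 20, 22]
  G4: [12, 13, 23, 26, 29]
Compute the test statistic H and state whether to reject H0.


Step 1: Combine all N = 18 observations and assign midranks.
sorted (value, group, rank): (11,G3,1), (12,G4,2), (13,G1,4), (13,G2,4), (13,G4,4), (15,G3,6), (16,G3,7), (19,G1,8), (20,G2,9.5), (20,G3,9.5), (21,G1,11.5), (21,G2,11.5), (22,G1,13.5), (22,G3,13.5), (23,G2,15.5), (23,G4,15.5), (26,G4,17), (29,G4,18)
Step 2: Sum ranks within each group.
R_1 = 37 (n_1 = 4)
R_2 = 40.5 (n_2 = 4)
R_3 = 37 (n_3 = 5)
R_4 = 56.5 (n_4 = 5)
Step 3: H = 12/(N(N+1)) * sum(R_i^2/n_i) - 3(N+1)
     = 12/(18*19) * (37^2/4 + 40.5^2/4 + 37^2/5 + 56.5^2/5) - 3*19
     = 0.035088 * 1664.56 - 57
     = 1.405702.
Step 4: Ties present; correction factor C = 1 - 48/(18^3 - 18) = 0.991744. Corrected H = 1.405702 / 0.991744 = 1.417404.
Step 5: Under H0, H ~ chi^2(3); p-value = 0.701460.
Step 6: alpha = 0.1. fail to reject H0.

H = 1.4174, df = 3, p = 0.701460, fail to reject H0.


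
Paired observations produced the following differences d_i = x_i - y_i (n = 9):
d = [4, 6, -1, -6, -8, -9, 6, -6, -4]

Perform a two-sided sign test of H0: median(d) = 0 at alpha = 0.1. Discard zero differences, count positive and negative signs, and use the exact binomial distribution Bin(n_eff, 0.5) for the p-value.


Step 1: Discard zero differences. Original n = 9; n_eff = number of nonzero differences = 9.
Nonzero differences (with sign): +4, +6, -1, -6, -8, -9, +6, -6, -4
Step 2: Count signs: positive = 3, negative = 6.
Step 3: Under H0: P(positive) = 0.5, so the number of positives S ~ Bin(9, 0.5).
Step 4: Two-sided exact p-value = sum of Bin(9,0.5) probabilities at or below the observed probability = 0.507812.
Step 5: alpha = 0.1. fail to reject H0.

n_eff = 9, pos = 3, neg = 6, p = 0.507812, fail to reject H0.


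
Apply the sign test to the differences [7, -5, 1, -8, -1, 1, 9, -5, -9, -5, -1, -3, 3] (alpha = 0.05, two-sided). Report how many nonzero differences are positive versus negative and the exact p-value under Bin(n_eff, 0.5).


Step 1: Discard zero differences. Original n = 13; n_eff = number of nonzero differences = 13.
Nonzero differences (with sign): +7, -5, +1, -8, -1, +1, +9, -5, -9, -5, -1, -3, +3
Step 2: Count signs: positive = 5, negative = 8.
Step 3: Under H0: P(positive) = 0.5, so the number of positives S ~ Bin(13, 0.5).
Step 4: Two-sided exact p-value = sum of Bin(13,0.5) probabilities at or below the observed probability = 0.581055.
Step 5: alpha = 0.05. fail to reject H0.

n_eff = 13, pos = 5, neg = 8, p = 0.581055, fail to reject H0.


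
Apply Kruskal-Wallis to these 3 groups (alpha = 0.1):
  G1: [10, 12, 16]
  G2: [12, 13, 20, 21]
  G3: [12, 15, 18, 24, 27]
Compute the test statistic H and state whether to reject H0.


Step 1: Combine all N = 12 observations and assign midranks.
sorted (value, group, rank): (10,G1,1), (12,G1,3), (12,G2,3), (12,G3,3), (13,G2,5), (15,G3,6), (16,G1,7), (18,G3,8), (20,G2,9), (21,G2,10), (24,G3,11), (27,G3,12)
Step 2: Sum ranks within each group.
R_1 = 11 (n_1 = 3)
R_2 = 27 (n_2 = 4)
R_3 = 40 (n_3 = 5)
Step 3: H = 12/(N(N+1)) * sum(R_i^2/n_i) - 3(N+1)
     = 12/(12*13) * (11^2/3 + 27^2/4 + 40^2/5) - 3*13
     = 0.076923 * 542.583 - 39
     = 2.737179.
Step 4: Ties present; correction factor C = 1 - 24/(12^3 - 12) = 0.986014. Corrected H = 2.737179 / 0.986014 = 2.776005.
Step 5: Under H0, H ~ chi^2(2); p-value = 0.249573.
Step 6: alpha = 0.1. fail to reject H0.

H = 2.7760, df = 2, p = 0.249573, fail to reject H0.


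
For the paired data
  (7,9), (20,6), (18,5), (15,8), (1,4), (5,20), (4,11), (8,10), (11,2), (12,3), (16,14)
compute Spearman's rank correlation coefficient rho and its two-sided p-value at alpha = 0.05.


Step 1: Rank x and y separately (midranks; no ties here).
rank(x): 7->4, 20->11, 18->10, 15->8, 1->1, 5->3, 4->2, 8->5, 11->6, 12->7, 16->9
rank(y): 9->7, 6->5, 5->4, 8->6, 4->3, 20->11, 11->9, 10->8, 2->1, 3->2, 14->10
Step 2: d_i = R_x(i) - R_y(i); compute d_i^2.
  (4-7)^2=9, (11-5)^2=36, (10-4)^2=36, (8-6)^2=4, (1-3)^2=4, (3-11)^2=64, (2-9)^2=49, (5-8)^2=9, (6-1)^2=25, (7-2)^2=25, (9-10)^2=1
sum(d^2) = 262.
Step 3: rho = 1 - 6*262 / (11*(11^2 - 1)) = 1 - 1572/1320 = -0.190909.
Step 4: Under H0, t = rho * sqrt((n-2)/(1-rho^2)) = -0.5835 ~ t(9).
Step 5: Two-sided p-value from the t-distribution with 9 df = 0.573913.
Step 6: alpha = 0.05. fail to reject H0.

rho = -0.1909, p = 0.573913, fail to reject H0 at alpha = 0.05.


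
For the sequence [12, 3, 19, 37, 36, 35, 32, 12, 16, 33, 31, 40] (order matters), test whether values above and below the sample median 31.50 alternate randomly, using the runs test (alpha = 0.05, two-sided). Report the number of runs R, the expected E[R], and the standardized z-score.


Step 1: Compute median = 31.50; label A = above, B = below.
Labels in order: BBBAAAABBABA  (n_A = 6, n_B = 6)
Step 2: Count runs R = 6.
Step 3: Under H0 (random ordering), E[R] = 2*n_A*n_B/(n_A+n_B) + 1 = 2*6*6/12 + 1 = 7.0000.
        Var[R] = 2*n_A*n_B*(2*n_A*n_B - n_A - n_B) / ((n_A+n_B)^2 * (n_A+n_B-1)) = 4320/1584 = 2.7273.
        SD[R] = 1.6514.
Step 4: Continuity-corrected z = (R + 0.5 - E[R]) / SD[R] = (6 + 0.5 - 7.0000) / 1.6514 = -0.3028.
Step 5: Two-sided p-value via normal approximation = 2*(1 - Phi(|z|)) = 0.762069.
Step 6: alpha = 0.05. fail to reject H0.

R = 6, z = -0.3028, p = 0.762069, fail to reject H0.


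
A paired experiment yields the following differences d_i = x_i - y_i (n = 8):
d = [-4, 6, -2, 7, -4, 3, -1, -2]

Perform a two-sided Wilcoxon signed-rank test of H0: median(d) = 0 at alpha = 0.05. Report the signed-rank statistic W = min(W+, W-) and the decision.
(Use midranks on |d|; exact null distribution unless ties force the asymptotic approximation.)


Step 1: Drop any zero differences (none here) and take |d_i|.
|d| = [4, 6, 2, 7, 4, 3, 1, 2]
Step 2: Midrank |d_i| (ties get averaged ranks).
ranks: |4|->5.5, |6|->7, |2|->2.5, |7|->8, |4|->5.5, |3|->4, |1|->1, |2|->2.5
Step 3: Attach original signs; sum ranks with positive sign and with negative sign.
W+ = 7 + 8 + 4 = 19
W- = 5.5 + 2.5 + 5.5 + 1 + 2.5 = 17
(Check: W+ + W- = 36 should equal n(n+1)/2 = 36.)
Step 4: Test statistic W = min(W+, W-) = 17.
Step 5: Ties in |d|, so use the tie-corrected normal approximation.
        E[W] = n(n+1)/4 = 8*9/4 = 18.
        Tie groups: |d|=2 (t=2), |d|=4 (t=2); sum(t^3 - t) = 12.
        Var[W] = n(n+1)(2n+1)/24 - sum(t^3-t)/48 = 1224/24 - 12/48 = 50.75.
        z = (W - E[W]) / sqrt(Var[W]) = (17 - 18) / 7.1239 = -0.1404.
        Two-sided p = 2*Phi(z) = 0.888366.
Step 6: alpha = 0.05. fail to reject H0.

W+ = 19, W- = 17, W = min = 17, p = 0.888366, fail to reject H0.
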